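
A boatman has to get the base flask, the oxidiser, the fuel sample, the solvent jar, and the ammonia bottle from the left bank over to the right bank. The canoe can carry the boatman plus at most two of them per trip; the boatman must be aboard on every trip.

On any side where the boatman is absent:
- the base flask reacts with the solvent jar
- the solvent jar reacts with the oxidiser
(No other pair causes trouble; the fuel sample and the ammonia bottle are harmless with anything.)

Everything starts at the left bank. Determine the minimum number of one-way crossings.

5

Counting alone: the boatman can take at most 2 across per trip to the right bank, so moving all 5 needs at least 3 loaded trips out, with a return between consecutive ones — at least 5 crossings.
The plan below uses exactly 5 crossings, so it is optimal:
1. Boatman goes to the right bank with the solvent jar.
2. Boatman goes back to the left bank alone.
3. Boatman goes to the right bank with the ammonia bottle and the fuel sample.
4. Boatman goes back to the left bank alone.
5. Boatman goes to the right bank with the base flask and the oxidiser.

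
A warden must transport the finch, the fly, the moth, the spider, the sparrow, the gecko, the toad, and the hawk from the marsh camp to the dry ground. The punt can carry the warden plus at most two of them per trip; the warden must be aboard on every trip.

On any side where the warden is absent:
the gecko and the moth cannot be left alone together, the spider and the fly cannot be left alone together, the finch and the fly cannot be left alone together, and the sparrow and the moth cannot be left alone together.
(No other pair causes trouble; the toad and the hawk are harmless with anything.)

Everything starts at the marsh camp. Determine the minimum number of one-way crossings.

9

Counting alone: the warden can take at most 2 across per trip to the dry ground, so moving all 8 needs at least 4 loaded trips out, with a return between consecutive ones — at least 7 crossings.
The safety rule pushes this higher. Following every safe sequence of crossings, the most of the 8 that can be at the dry ground as the punt arrives there on crossing 7 is 7 — never all 8.
So no plan with fewer than 9 crossings exists, and this one achieves 9:
1. Warden goes to the dry ground with the fly and the moth.
2. Warden goes back to the marsh camp alone.
3. Warden goes to the dry ground with the finch and the spider.
4. Warden goes back to the marsh camp with the fly.
5. Warden goes to the dry ground with the gecko and the sparrow.
6. Warden goes back to the marsh camp with the moth.
7. Warden goes to the dry ground with the hawk and the toad.
8. Warden goes back to the marsh camp alone.
9. Warden goes to the dry ground with the fly and the moth.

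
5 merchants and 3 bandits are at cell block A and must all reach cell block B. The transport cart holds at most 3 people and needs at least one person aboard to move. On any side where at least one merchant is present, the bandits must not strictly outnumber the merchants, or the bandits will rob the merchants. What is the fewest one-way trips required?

7

Counting alone: each trip to cell block B takes at most 3 across and each return brings at least 1 back, so after t trips out (and t−1 returns) at most 3t − (t−1) of the 8 are across; that first reaches 8 at t = 4, so at least 7 crossings are needed.
The plan below uses exactly 7 crossings, so it is optimal:
1. 2 bandits → cell block B.  (cell block A: 5M 1B; cell block B: 0M 2B)
2. 1 bandit ← cell block A.  (cell block A: 5M 2B; cell block B: 0M 1B)
3. 2 merchants and 1 bandit → cell block B.  (cell block A: 3M 1B; cell block B: 2M 2B)
4. 1 bandit ← cell block A.  (cell block A: 3M 2B; cell block B: 2M 1B)
5. 1 merchant and 2 bandits → cell block B.  (cell block A: 2M 0B; cell block B: 3M 3B)
6. 1 bandit ← cell block A.  (cell block A: 2M 1B; cell block B: 3M 2B)
7. 2 merchants and 1 bandit → cell block B.  (cell block A: 0M 0B; cell block B: 5M 3B)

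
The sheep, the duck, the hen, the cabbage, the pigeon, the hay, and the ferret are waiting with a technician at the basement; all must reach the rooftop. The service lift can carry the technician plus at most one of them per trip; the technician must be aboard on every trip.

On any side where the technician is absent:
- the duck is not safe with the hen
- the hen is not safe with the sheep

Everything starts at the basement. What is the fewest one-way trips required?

Counting alone: the technician can take at most 1 across per trip to the rooftop, so moving all 7 needs at least 7 loaded trips out, with a return between consecutive ones — at least 13 crossings.
The safety rule pushes this higher. Following every safe sequence of crossings, the most of the 7 that can be at the rooftop as the service lift arrives there on crossing 13 is 6 — never all 7.
So no plan with fewer than 15 crossings exists, and this one achieves 15:
1. Technician goes to the rooftop with the hen.  [the basement: the cabbage, the duck, the ferret, the hay, the pigeon, the sheep | the rooftop: the hen]
2. Technician goes back to the basement alone.  [the basement: the cabbage, the duck, the ferret, the hay, the pigeon, the sheep | the rooftop: the hen]
3. Technician goes to the rooftop with the sheep.  [the basement: the cabbage, the duck, the ferret, the hay, the pigeon | the rooftop: the hen, the sheep]
4. Technician goes back to the basement with the hen.  [the basement: the cabbage, the duck, the ferret, the hay, the hen, the pigeon | the rooftop: the sheep]
5. Technician goes to the rooftop with the duck.  [the basement: the cabbage, the ferret, the hay, the hen, the pigeon | the rooftop: the duck, the sheep]
6. Technician goes back to the basement alone.  [the basement: the cabbage, the ferret, the hay, the hen, the pigeon | the rooftop: the duck, the sheep]
7. Technician goes to the rooftop with the cabbage.  [the basement: the ferret, the hay, the hen, the pigeon | the rooftop: the cabbage, the duck, the sheep]
8. Technician goes back to the basement alone.  [the basement: the ferret, the hay, the hen, the pigeon | the rooftop: the cabbage, the duck, the sheep]
9. Technician goes to the rooftop with the pigeon.  [the basement: the ferret, the hay, the hen | the rooftop: the cabbage, the duck, the pigeon, the sheep]
10. Technician goes back to the basement alone.  [the basement: the ferret, the hay, the hen | the rooftop: the cabbage, the duck, the pigeon, the sheep]
11. Technician goes to the rooftop with the hay.  [the basement: the ferret, the hen | the rooftop: the cabbage, the duck, the hay, the pigeon, the sheep]
12. Technician goes back to the basement alone.  [the basement: the ferret, the hen | the rooftop: the cabbage, the duck, the hay, the pigeon, the sheep]
13. Technician goes to the rooftop with the ferret.  [the basement: the hen | the rooftop: the cabbage, the duck, the ferret, the hay, the pigeon, the sheep]
14. Technician goes back to the basement alone.  [the basement: the hen | the rooftop: the cabbage, the duck, the ferret, the hay, the pigeon, the sheep]
15. Technician goes to the rooftop with the hen.  [the basement: — | the rooftop: the cabbage, the duck, the ferret, the hay, the hen, the pigeon, the sheep]

15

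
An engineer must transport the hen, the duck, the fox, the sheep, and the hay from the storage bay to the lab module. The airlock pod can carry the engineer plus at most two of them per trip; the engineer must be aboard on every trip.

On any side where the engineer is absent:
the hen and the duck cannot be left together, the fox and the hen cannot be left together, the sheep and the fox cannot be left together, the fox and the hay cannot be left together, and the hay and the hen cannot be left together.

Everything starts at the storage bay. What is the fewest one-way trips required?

Counting alone: the engineer can take at most 2 across per trip to the lab module, so moving all 5 needs at least 3 loaded trips out, with a return between consecutive ones — at least 5 crossings.
The safety rule pushes this higher. Following every safe sequence of crossings, the most of the 5 that can be at the lab module as the airlock pod arrives there on crossing 5 is 4 — never all 5.
So no plan with fewer than 7 crossings exists, and this one achieves 7:
1. Engineer goes to the lab module with the fox and the hen.  [the storage bay: the duck, the hay, the sheep | the lab module: the fox, the hen]
2. Engineer goes back to the storage bay with the hen.  [the storage bay: the duck, the hay, the hen, the sheep | the lab module: the fox]
3. Engineer goes to the lab module with the duck and the hen.  [the storage bay: the hay, the sheep | the lab module: the duck, the fox, the hen]
4. Engineer goes back to the storage bay with the hen.  [the storage bay: the hay, the hen, the sheep | the lab module: the duck, the fox]
5. Engineer goes to the lab module with the hay and the sheep.  [the storage bay: the hen | the lab module: the duck, the fox, the hay, the sheep]
6. Engineer goes back to the storage bay with the fox.  [the storage bay: the fox, the hen | the lab module: the duck, the hay, the sheep]
7. Engineer goes to the lab module with the fox and the hen.  [the storage bay: — | the lab module: the duck, the fox, the hay, the hen, the sheep]

7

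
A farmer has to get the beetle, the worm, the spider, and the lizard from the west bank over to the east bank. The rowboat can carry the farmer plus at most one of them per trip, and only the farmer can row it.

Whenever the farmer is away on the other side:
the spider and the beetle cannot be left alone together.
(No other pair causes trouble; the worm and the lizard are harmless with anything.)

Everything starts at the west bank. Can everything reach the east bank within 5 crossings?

Counting alone: the farmer can take at most 1 across per trip to the east bank, so moving all 4 needs at least 4 loaded trips out, with a return between consecutive ones — at least 7 crossings.
Since 5 < 7, 5 crossings cannot be enough. (The shortest complete plan in fact takes 7:)
1. Farmer goes to the east bank with the beetle.  [the west bank: the lizard, the spider, the worm | the east bank: the beetle]
2. Farmer goes back to the west bank alone.  [the west bank: the lizard, the spider, the worm | the east bank: the beetle]
3. Farmer goes to the east bank with the worm.  [the west bank: the lizard, the spider | the east bank: the beetle, the worm]
4. Farmer goes back to the west bank alone.  [the west bank: the lizard, the spider | the east bank: the beetle, the worm]
5. Farmer goes to the east bank with the lizard.  [the west bank: the spider | the east bank: the beetle, the lizard, the worm]
6. Farmer goes back to the west bank alone.  [the west bank: the spider | the east bank: the beetle, the lizard, the worm]
7. Farmer goes to the east bank with the spider.  [the west bank: — | the east bank: the beetle, the lizard, the spider, the worm]

No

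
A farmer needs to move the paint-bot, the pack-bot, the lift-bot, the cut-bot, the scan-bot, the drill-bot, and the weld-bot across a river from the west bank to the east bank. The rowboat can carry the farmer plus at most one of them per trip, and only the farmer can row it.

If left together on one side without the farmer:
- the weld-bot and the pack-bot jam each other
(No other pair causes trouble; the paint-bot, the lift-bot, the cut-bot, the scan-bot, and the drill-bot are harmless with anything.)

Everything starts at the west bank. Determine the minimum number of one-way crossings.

Counting alone: the farmer can take at most 1 across per trip to the east bank, so moving all 7 needs at least 7 loaded trips out, with a return between consecutive ones — at least 13 crossings.
The plan below uses exactly 13 crossings, so it is optimal:
1. Farmer goes to the east bank with the pack-bot.  [the west bank: the cut-bot, the drill-bot, the lift-bot, the paint-bot, the scan-bot, the weld-bot | the east bank: the pack-bot]
2. Farmer goes back to the west bank alone.  [the west bank: the cut-bot, the drill-bot, the lift-bot, the paint-bot, the scan-bot, the weld-bot | the east bank: the pack-bot]
3. Farmer goes to the east bank with the paint-bot.  [the west bank: the cut-bot, the drill-bot, the lift-bot, the scan-bot, the weld-bot | the east bank: the pack-bot, the paint-bot]
4. Farmer goes back to the west bank alone.  [the west bank: the cut-bot, the drill-bot, the lift-bot, the scan-bot, the weld-bot | the east bank: the pack-bot, the paint-bot]
5. Farmer goes to the east bank with the lift-bot.  [the west bank: the cut-bot, the drill-bot, the scan-bot, the weld-bot | the east bank: the lift-bot, the pack-bot, the paint-bot]
6. Farmer goes back to the west bank alone.  [the west bank: the cut-bot, the drill-bot, the scan-bot, the weld-bot | the east bank: the lift-bot, the pack-bot, the paint-bot]
7. Farmer goes to the east bank with the cut-bot.  [the west bank: the drill-bot, the scan-bot, the weld-bot | the east bank: the cut-bot, the lift-bot, the pack-bot, the paint-bot]
8. Farmer goes back to the west bank alone.  [the west bank: the drill-bot, the scan-bot, the weld-bot | the east bank: the cut-bot, the lift-bot, the pack-bot, the paint-bot]
9. Farmer goes to the east bank with the scan-bot.  [the west bank: the drill-bot, the weld-bot | the east bank: the cut-bot, the lift-bot, the pack-bot, the paint-bot, the scan-bot]
10. Farmer goes back to the west bank alone.  [the west bank: the drill-bot, the weld-bot | the east bank: the cut-bot, the lift-bot, the pack-bot, the paint-bot, the scan-bot]
11. Farmer goes to the east bank with the drill-bot.  [the west bank: the weld-bot | the east bank: the cut-bot, the drill-bot, the lift-bot, the pack-bot, the paint-bot, the scan-bot]
12. Farmer goes back to the west bank alone.  [the west bank: the weld-bot | the east bank: the cut-bot, the drill-bot, the lift-bot, the pack-bot, the paint-bot, the scan-bot]
13. Farmer goes to the east bank with the weld-bot.  [the west bank: — | the east bank: the cut-bot, the drill-bot, the lift-bot, the pack-bot, the paint-bot, the scan-bot, the weld-bot]

13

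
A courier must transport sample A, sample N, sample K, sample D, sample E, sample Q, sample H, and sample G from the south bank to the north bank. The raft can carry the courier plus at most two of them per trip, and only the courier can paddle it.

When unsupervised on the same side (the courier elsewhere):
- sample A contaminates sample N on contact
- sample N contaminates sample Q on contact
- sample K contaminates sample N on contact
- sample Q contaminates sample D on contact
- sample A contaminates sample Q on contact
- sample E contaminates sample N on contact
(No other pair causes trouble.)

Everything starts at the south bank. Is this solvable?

1. Courier goes to the north bank with sample N and sample Q.  [the south bank: sample A, sample D, sample E, sample G, sample H, sample K | the north bank: sample N, sample Q]
2. Courier goes back to the south bank with sample N.  [the south bank: sample A, sample D, sample E, sample G, sample H, sample K, sample N | the north bank: sample Q]
3. Courier goes to the north bank with sample K and sample N.  [the south bank: sample A, sample D, sample E, sample G, sample H | the north bank: sample K, sample N, sample Q]
4. Courier goes back to the south bank with sample N.  [the south bank: sample A, sample D, sample E, sample G, sample H, sample N | the north bank: sample K, sample Q]
5. Courier goes to the north bank with sample A and sample E.  [the south bank: sample D, sample G, sample H, sample N | the north bank: sample A, sample E, sample K, sample Q]
6. Courier goes back to the south bank with sample A.  [the south bank: sample A, sample D, sample G, sample H, sample N | the north bank: sample E, sample K, sample Q]
7. Courier goes to the north bank with sample A and sample D.  [the south bank: sample G, sample H, sample N | the north bank: sample A, sample D, sample E, sample K, sample Q]
8. Courier goes back to the south bank with sample Q.  [the south bank: sample G, sample H, sample N, sample Q | the north bank: sample A, sample D, sample E, sample K]
9. Courier goes to the north bank with sample H and sample N.  [the south bank: sample G, sample Q | the north bank: sample A, sample D, sample E, sample H, sample K, sample N]
10. Courier goes back to the south bank with sample N.  [the south bank: sample G, sample N, sample Q | the north bank: sample A, sample D, sample E, sample H, sample K]
11. Courier goes to the north bank with sample G and sample N.  [the south bank: sample Q | the north bank: sample A, sample D, sample E, sample G, sample H, sample K, sample N]
12. Courier goes back to the south bank with sample N.  [the south bank: sample N, sample Q | the north bank: sample A, sample D, sample E, sample G, sample H, sample K]
13. Courier goes to the north bank with sample N and sample Q.  [the south bank: — | the north bank: sample A, sample D, sample E, sample G, sample H, sample K, sample N, sample Q]

Yes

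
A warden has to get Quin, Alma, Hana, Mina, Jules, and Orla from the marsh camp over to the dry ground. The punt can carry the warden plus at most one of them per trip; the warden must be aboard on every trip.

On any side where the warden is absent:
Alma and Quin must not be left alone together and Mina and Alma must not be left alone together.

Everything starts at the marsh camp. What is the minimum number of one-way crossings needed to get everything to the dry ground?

13

Counting alone: the warden can take at most 1 across per trip to the dry ground, so moving all 6 needs at least 6 loaded trips out, with a return between consecutive ones — at least 11 crossings.
The safety rule pushes this higher. Following every safe sequence of crossings, the most of the 6 that can be at the dry ground as the punt arrives there on crossing 11 is 5 — never all 6.
So no plan with fewer than 13 crossings exists, and this one achieves 13:
1. Warden goes to the dry ground with Alma.
2. Warden goes back to the marsh camp alone.
3. Warden goes to the dry ground with Quin.
4. Warden goes back to the marsh camp with Alma.
5. Warden goes to the dry ground with Mina.
6. Warden goes back to the marsh camp alone.
7. Warden goes to the dry ground with Hana.
8. Warden goes back to the marsh camp alone.
9. Warden goes to the dry ground with Jules.
10. Warden goes back to the marsh camp alone.
11. Warden goes to the dry ground with Orla.
12. Warden goes back to the marsh camp alone.
13. Warden goes to the dry ground with Alma.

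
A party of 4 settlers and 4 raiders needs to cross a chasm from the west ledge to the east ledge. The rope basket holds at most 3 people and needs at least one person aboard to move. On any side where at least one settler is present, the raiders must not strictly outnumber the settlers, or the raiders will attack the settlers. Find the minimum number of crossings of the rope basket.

Counting alone: each trip to the east ledge takes at most 3 across and each return brings at least 1 back, so after t trips out (and t−1 returns) at most 3t − (t−1) of the 8 are across; that first reaches 8 at t = 4, so at least 7 crossings are needed.
The safety rule pushes this higher. Following every safe sequence of crossings, the most of the 8 that can be at the east ledge as the rope basket arrives there on crossing 7 is 7 — never all 8.
So no plan with fewer than 9 crossings exists, and this one achieves 9:
1. 2 raiders → the east ledge.  (the west ledge: 4S 2R; the east ledge: 0S 2R)
2. 1 raider ← the west ledge.  (the west ledge: 4S 3R; the east ledge: 0S 1R)
3. 3 raiders → the east ledge.  (the west ledge: 4S 0R; the east ledge: 0S 4R)
4. 1 raider ← the west ledge.  (the west ledge: 4S 1R; the east ledge: 0S 3R)
5. 3 settlers → the east ledge.  (the west ledge: 1S 1R; the east ledge: 3S 3R)
6. 1 settler and 1 raider ← the west ledge.  (the west ledge: 2S 2R; the east ledge: 2S 2R)
7. 2 settlers → the east ledge.  (the west ledge: 0S 2R; the east ledge: 4S 2R)
8. 1 raider ← the west ledge.  (the west ledge: 0S 3R; the east ledge: 4S 1R)
9. 3 raiders → the east ledge.  (the west ledge: 0S 0R; the east ledge: 4S 4R)

9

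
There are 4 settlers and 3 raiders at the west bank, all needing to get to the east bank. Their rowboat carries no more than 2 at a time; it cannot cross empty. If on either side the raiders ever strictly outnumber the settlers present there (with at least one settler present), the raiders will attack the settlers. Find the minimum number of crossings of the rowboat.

Counting alone: each trip to the east bank takes at most 2 across and each return brings at least 1 back, so after t trips out (and t−1 returns) at most 2t − (t−1) of the 7 are across; that first reaches 7 at t = 6, so at least 11 crossings are needed.
The plan below uses exactly 11 crossings, so it is optimal:
1. 2 raiders → the east bank.  (the west bank: 4S 1R; the east bank: 0S 2R)
2. 1 raider ← the west bank.  (the west bank: 4S 2R; the east bank: 0S 1R)
3. 2 raiders → the east bank.  (the west bank: 4S 0R; the east bank: 0S 3R)
4. 1 raider ← the west bank.  (the west bank: 4S 1R; the east bank: 0S 2R)
5. 2 settlers → the east bank.  (the west bank: 2S 1R; the east bank: 2S 2R)
6. 1 raider ← the west bank.  (the west bank: 2S 2R; the east bank: 2S 1R)
7. 1 settler and 1 raider → the east bank.  (the west bank: 1S 1R; the east bank: 3S 2R)
8. 1 settler ← the west bank.  (the west bank: 2S 1R; the east bank: 2S 2R)
9. 1 settler and 1 raider → the east bank.  (the west bank: 1S 0R; the east bank: 3S 3R)
10. 1 raider ← the west bank.  (the west bank: 1S 1R; the east bank: 3S 2R)
11. 1 settler and 1 raider → the east bank.  (the west bank: 0S 0R; the east bank: 4S 3R)

11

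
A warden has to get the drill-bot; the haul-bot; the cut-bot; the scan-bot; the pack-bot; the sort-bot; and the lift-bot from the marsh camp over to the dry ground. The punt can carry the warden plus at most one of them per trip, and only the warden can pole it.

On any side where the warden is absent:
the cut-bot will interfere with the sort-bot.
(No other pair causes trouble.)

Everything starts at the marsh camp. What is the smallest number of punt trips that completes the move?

13

Counting alone: the warden can take at most 1 across per trip to the dry ground, so moving all 7 needs at least 7 loaded trips out, with a return between consecutive ones — at least 13 crossings.
The plan below uses exactly 13 crossings, so it is optimal:
1. Warden goes to the dry ground with the cut-bot.  [the marsh camp: the drill-bot, the haul-bot, the lift-bot, the pack-bot, the scan-bot, the sort-bot | the dry ground: the cut-bot]
2. Warden goes back to the marsh camp alone.  [the marsh camp: the drill-bot, the haul-bot, the lift-bot, the pack-bot, the scan-bot, the sort-bot | the dry ground: the cut-bot]
3. Warden goes to the dry ground with the drill-bot.  [the marsh camp: the haul-bot, the lift-bot, the pack-bot, the scan-bot, the sort-bot | the dry ground: the cut-bot, the drill-bot]
4. Warden goes back to the marsh camp alone.  [the marsh camp: the haul-bot, the lift-bot, the pack-bot, the scan-bot, the sort-bot | the dry ground: the cut-bot, the drill-bot]
5. Warden goes to the dry ground with the haul-bot.  [the marsh camp: the lift-bot, the pack-bot, the scan-bot, the sort-bot | the dry ground: the cut-bot, the drill-bot, the haul-bot]
6. Warden goes back to the marsh camp alone.  [the marsh camp: the lift-bot, the pack-bot, the scan-bot, the sort-bot | the dry ground: the cut-bot, the drill-bot, the haul-bot]
7. Warden goes to the dry ground with the scan-bot.  [the marsh camp: the lift-bot, the pack-bot, the sort-bot | the dry ground: the cut-bot, the drill-bot, the haul-bot, the scan-bot]
8. Warden goes back to the marsh camp alone.  [the marsh camp: the lift-bot, the pack-bot, the sort-bot | the dry ground: the cut-bot, the drill-bot, the haul-bot, the scan-bot]
9. Warden goes to the dry ground with the pack-bot.  [the marsh camp: the lift-bot, the sort-bot | the dry ground: the cut-bot, the drill-bot, the haul-bot, the pack-bot, the scan-bot]
10. Warden goes back to the marsh camp alone.  [the marsh camp: the lift-bot, the sort-bot | the dry ground: the cut-bot, the drill-bot, the haul-bot, the pack-bot, the scan-bot]
11. Warden goes to the dry ground with the lift-bot.  [the marsh camp: the sort-bot | the dry ground: the cut-bot, the drill-bot, the haul-bot, the lift-bot, the pack-bot, the scan-bot]
12. Warden goes back to the marsh camp alone.  [the marsh camp: the sort-bot | the dry ground: the cut-bot, the drill-bot, the haul-bot, the lift-bot, the pack-bot, the scan-bot]
13. Warden goes to the dry ground with the sort-bot.  [the marsh camp: — | the dry ground: the cut-bot, the drill-bot, the haul-bot, the lift-bot, the pack-bot, the scan-bot, the sort-bot]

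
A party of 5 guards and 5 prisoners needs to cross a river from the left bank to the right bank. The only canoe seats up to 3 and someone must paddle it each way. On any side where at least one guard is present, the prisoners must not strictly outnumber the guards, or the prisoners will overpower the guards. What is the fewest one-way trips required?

Counting alone: each trip to the right bank takes at most 3 across and each return brings at least 1 back, so after t trips out (and t−1 returns) at most 3t − (t−1) of the 10 are across; that first reaches 10 at t = 5, so at least 9 crossings are needed.
The safety rule pushes this higher. Following every safe sequence of crossings, the most of the 10 that can be at the right bank as the canoe arrives there on crossing 9 is 9 — never all 10.
So no plan with fewer than 11 crossings exists, and this one achieves 11:
1. 2 prisoners → the right bank.  (the left bank: 5G 3P; the right bank: 0G 2P)
2. 1 prisoner ← the left bank.  (the left bank: 5G 4P; the right bank: 0G 1P)
3. 3 prisoners → the right bank.  (the left bank: 5G 1P; the right bank: 0G 4P)
4. 1 prisoner ← the left bank.  (the left bank: 5G 2P; the right bank: 0G 3P)
5. 3 guards → the right bank.  (the left bank: 2G 2P; the right bank: 3G 3P)
6. 1 guard and 1 prisoner ← the left bank.  (the left bank: 3G 3P; the right bank: 2G 2P)
7. 3 guards → the right bank.  (the left bank: 0G 3P; the right bank: 5G 2P)
8. 1 prisoner ← the left bank.  (the left bank: 0G 4P; the right bank: 5G 1P)
9. 2 prisoners → the right bank.  (the left bank: 0G 2P; the right bank: 5G 3P)
10. 1 prisoner ← the left bank.  (the left bank: 0G 3P; the right bank: 5G 2P)
11. 3 prisoners → the right bank.  (the left bank: 0G 0P; the right bank: 5G 5P)

11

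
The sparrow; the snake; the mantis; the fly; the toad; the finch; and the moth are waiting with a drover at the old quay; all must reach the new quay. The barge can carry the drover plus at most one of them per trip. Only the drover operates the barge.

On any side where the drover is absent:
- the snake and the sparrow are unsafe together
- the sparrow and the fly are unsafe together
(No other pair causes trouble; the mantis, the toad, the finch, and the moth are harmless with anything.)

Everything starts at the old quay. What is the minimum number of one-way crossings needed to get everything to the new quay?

15

Counting alone: the drover can take at most 1 across per trip to the new quay, so moving all 7 needs at least 7 loaded trips out, with a return between consecutive ones — at least 13 crossings.
The safety rule pushes this higher. Following every safe sequence of crossings, the most of the 7 that can be at the new quay as the barge arrives there on crossing 13 is 6 — never all 7.
So no plan with fewer than 15 crossings exists, and this one achieves 15:
1. Drover goes to the new quay with the sparrow.
2. Drover goes back to the old quay alone.
3. Drover goes to the new quay with the snake.
4. Drover goes back to the old quay with the sparrow.
5. Drover goes to the new quay with the fly.
6. Drover goes back to the old quay alone.
7. Drover goes to the new quay with the mantis.
8. Drover goes back to the old quay alone.
9. Drover goes to the new quay with the toad.
10. Drover goes back to the old quay alone.
11. Drover goes to the new quay with the finch.
12. Drover goes back to the old quay alone.
13. Drover goes to the new quay with the moth.
14. Drover goes back to the old quay alone.
15. Drover goes to the new quay with the sparrow.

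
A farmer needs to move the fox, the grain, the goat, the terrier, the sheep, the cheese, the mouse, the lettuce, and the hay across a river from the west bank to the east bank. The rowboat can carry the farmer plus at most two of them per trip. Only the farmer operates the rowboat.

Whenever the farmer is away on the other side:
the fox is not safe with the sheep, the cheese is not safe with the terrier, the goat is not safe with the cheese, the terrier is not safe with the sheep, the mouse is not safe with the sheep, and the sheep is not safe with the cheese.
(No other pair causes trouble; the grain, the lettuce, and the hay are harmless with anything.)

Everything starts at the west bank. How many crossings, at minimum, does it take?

Counting alone: the farmer can take at most 2 across per trip to the east bank, so moving all 9 needs at least 5 loaded trips out, with a return between consecutive ones — at least 9 crossings.
The safety rule pushes this higher. Following every safe sequence of crossings, the most of the 9 that can be at the east bank as the rowboat arrives there on crossings 9, 11, 13 is 6, 7, 8 respectively — never all 9.
So no plan with fewer than 15 crossings exists, and this one achieves 15:
1. Farmer goes to the east bank with the cheese and the sheep.
2. Farmer goes back to the west bank with the sheep.
3. Farmer goes to the east bank with the fox and the sheep.
4. Farmer goes back to the west bank with the sheep.
5. Farmer goes to the east bank with the grain and the sheep.
6. Farmer goes back to the west bank with the sheep.
7. Farmer goes to the east bank with the mouse and the terrier.
8. Farmer goes back to the west bank with the terrier.
9. Farmer goes to the east bank with the goat and the terrier.
10. Farmer goes back to the west bank with the cheese.
11. Farmer goes to the east bank with the lettuce and the sheep.
12. Farmer goes back to the west bank with the sheep.
13. Farmer goes to the east bank with the hay and the sheep.
14. Farmer goes back to the west bank with the sheep.
15. Farmer goes to the east bank with the cheese and the sheep.

15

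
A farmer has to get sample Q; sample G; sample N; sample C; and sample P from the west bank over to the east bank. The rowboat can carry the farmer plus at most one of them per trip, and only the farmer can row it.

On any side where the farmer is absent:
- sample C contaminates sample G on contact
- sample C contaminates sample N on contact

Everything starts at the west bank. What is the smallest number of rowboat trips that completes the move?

Counting alone: the farmer can take at most 1 across per trip to the east bank, so moving all 5 needs at least 5 loaded trips out, with a return between consecutive ones — at least 9 crossings.
The safety rule pushes this higher. Following every safe sequence of crossings, the most of the 5 that can be at the east bank as the rowboat arrives there on crossing 9 is 4 — never all 5.
So no plan with fewer than 11 crossings exists, and this one achieves 11:
1. Farmer goes to the east bank with sample C.
2. Farmer goes back to the west bank alone.
3. Farmer goes to the east bank with sample Q.
4. Farmer goes back to the west bank alone.
5. Farmer goes to the east bank with sample G.
6. Farmer goes back to the west bank with sample C.
7. Farmer goes to the east bank with sample N.
8. Farmer goes back to the west bank alone.
9. Farmer goes to the east bank with sample P.
10. Farmer goes back to the west bank alone.
11. Farmer goes to the east bank with sample C.

11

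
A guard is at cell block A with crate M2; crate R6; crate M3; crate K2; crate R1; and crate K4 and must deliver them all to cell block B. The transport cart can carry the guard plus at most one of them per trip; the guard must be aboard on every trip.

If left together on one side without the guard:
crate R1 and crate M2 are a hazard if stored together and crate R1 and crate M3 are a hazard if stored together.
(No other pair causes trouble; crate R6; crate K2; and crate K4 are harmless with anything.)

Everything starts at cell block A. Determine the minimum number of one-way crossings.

Counting alone: the guard can take at most 1 across per trip to cell block B, so moving all 6 needs at least 6 loaded trips out, with a return between consecutive ones — at least 11 crossings.
The safety rule pushes this higher. Following every safe sequence of crossings, the most of the 6 that can be at cell block B as the transport cart arrives there on crossing 11 is 5 — never all 6.
So no plan with fewer than 13 crossings exists, and this one achieves 13:
1. Guard goes to cell block B with crate R1.  [cell block A: crate K2, crate K4, crate M2, crate M3, crate R6 | cell block B: crate R1]
2. Guard goes back to cell block A alone.  [cell block A: crate K2, crate K4, crate M2, crate M3, crate R6 | cell block B: crate R1]
3. Guard goes to cell block B with crate M2.  [cell block A: crate K2, crate K4, crate M3, crate R6 | cell block B: crate M2, crate R1]
4. Guard goes back to cell block A with crate R1.  [cell block A: crate K2, crate K4, crate M3, crate R1, crate R6 | cell block B: crate M2]
5. Guard goes to cell block B with crate M3.  [cell block A: crate K2, crate K4, crate R1, crate R6 | cell block B: crate M2, crate M3]
6. Guard goes back to cell block A alone.  [cell block A: crate K2, crate K4, crate R1, crate R6 | cell block B: crate M2, crate M3]
7. Guard goes to cell block B with crate R6.  [cell block A: crate K2, crate K4, crate R1 | cell block B: crate M2, crate M3, crate R6]
8. Guard goes back to cell block A alone.  [cell block A: crate K2, crate K4, crate R1 | cell block B: crate M2, crate M3, crate R6]
9. Guard goes to cell block B with crate K2.  [cell block A: crate K4, crate R1 | cell block B: crate K2, crate M2, crate M3, crate R6]
10. Guard goes back to cell block A alone.  [cell block A: crate K4, crate R1 | cell block B: crate K2, crate M2, crate M3, crate R6]
11. Guard goes to cell block B with crate K4.  [cell block A: crate R1 | cell block B: crate K2, crate K4, crate M2, crate M3, crate R6]
12. Guard goes back to cell block A alone.  [cell block A: crate R1 | cell block B: crate K2, crate K4, crate M2, crate M3, crate R6]
13. Guard goes to cell block B with crate R1.  [cell block A: — | cell block B: crate K2, crate K4, crate M2, crate M3, crate R1, crate R6]

13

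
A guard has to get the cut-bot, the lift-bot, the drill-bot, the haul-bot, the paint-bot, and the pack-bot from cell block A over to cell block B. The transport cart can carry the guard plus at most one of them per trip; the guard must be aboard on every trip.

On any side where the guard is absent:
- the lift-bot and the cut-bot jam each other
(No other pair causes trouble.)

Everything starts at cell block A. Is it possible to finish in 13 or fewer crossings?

Yes

Yes — this plan uses 11 crossings (≤ 13):
1. Guard goes to cell block B with the cut-bot.  [cell block A: the drill-bot, the haul-bot, the lift-bot, the pack-bot, the paint-bot | cell block B: the cut-bot]
2. Guard goes back to cell block A alone.  [cell block A: the drill-bot, the haul-bot, the lift-bot, the pack-bot, the paint-bot | cell block B: the cut-bot]
3. Guard goes to cell block B with the drill-bot.  [cell block A: the haul-bot, the lift-bot, the pack-bot, the paint-bot | cell block B: the cut-bot, the drill-bot]
4. Guard goes back to cell block A alone.  [cell block A: the haul-bot, the lift-bot, the pack-bot, the paint-bot | cell block B: the cut-bot, the drill-bot]
5. Guard goes to cell block B with the haul-bot.  [cell block A: the lift-bot, the pack-bot, the paint-bot | cell block B: the cut-bot, the drill-bot, the haul-bot]
6. Guard goes back to cell block A alone.  [cell block A: the lift-bot, the pack-bot, the paint-bot | cell block B: the cut-bot, the drill-bot, the haul-bot]
7. Guard goes to cell block B with the paint-bot.  [cell block A: the lift-bot, the pack-bot | cell block B: the cut-bot, the drill-bot, the haul-bot, the paint-bot]
8. Guard goes back to cell block A alone.  [cell block A: the lift-bot, the pack-bot | cell block B: the cut-bot, the drill-bot, the haul-bot, the paint-bot]
9. Guard goes to cell block B with the pack-bot.  [cell block A: the lift-bot | cell block B: the cut-bot, the drill-bot, the haul-bot, the pack-bot, the paint-bot]
10. Guard goes back to cell block A alone.  [cell block A: the lift-bot | cell block B: the cut-bot, the drill-bot, the haul-bot, the pack-bot, the paint-bot]
11. Guard goes to cell block B with the lift-bot.  [cell block A: — | cell block B: the cut-bot, the drill-bot, the haul-bot, the lift-bot, the pack-bot, the paint-bot]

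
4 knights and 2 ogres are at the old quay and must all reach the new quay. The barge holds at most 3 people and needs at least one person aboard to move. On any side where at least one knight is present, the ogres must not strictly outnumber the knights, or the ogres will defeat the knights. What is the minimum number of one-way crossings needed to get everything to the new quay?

Counting alone: each trip to the new quay takes at most 3 across and each return brings at least 1 back, so after t trips out (and t−1 returns) at most 3t − (t−1) of the 6 are across; that first reaches 6 at t = 3, so at least 5 crossings are needed.
The plan below uses exactly 5 crossings, so it is optimal:
1. 2 ogres → the new quay.  (the old quay: 4K 0O; the new quay: 0K 2O)
2. 1 ogre ← the old quay.  (the old quay: 4K 1O; the new quay: 0K 1O)
3. 2 knights and 1 ogre → the new quay.  (the old quay: 2K 0O; the new quay: 2K 2O)
4. 1 ogre ← the old quay.  (the old quay: 2K 1O; the new quay: 2K 1O)
5. 2 knights and 1 ogre → the new quay.  (the old quay: 0K 0O; the new quay: 4K 2O)

5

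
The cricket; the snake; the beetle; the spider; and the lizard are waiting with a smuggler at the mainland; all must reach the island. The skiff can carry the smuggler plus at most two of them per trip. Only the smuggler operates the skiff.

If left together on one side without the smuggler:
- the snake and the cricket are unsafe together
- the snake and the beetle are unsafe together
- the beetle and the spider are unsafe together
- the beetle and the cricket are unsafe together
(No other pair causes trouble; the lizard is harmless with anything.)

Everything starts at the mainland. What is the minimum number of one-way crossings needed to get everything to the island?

Counting alone: the smuggler can take at most 2 across per trip to the island, so moving all 5 needs at least 3 loaded trips out, with a return between consecutive ones — at least 5 crossings.
The safety rule pushes this higher. Following every safe sequence of crossings, the most of the 5 that can be at the island as the skiff arrives there on crossing 5 is 4 — never all 5.
So no plan with fewer than 7 crossings exists, and this one achieves 7:
1. Smuggler goes to the island with the beetle and the cricket.
2. Smuggler goes back to the mainland with the cricket.
3. Smuggler goes to the island with the cricket and the spider.
4. Smuggler goes back to the mainland with the beetle.
5. Smuggler goes to the island with the lizard and the snake.
6. Smuggler goes back to the mainland with the cricket.
7. Smuggler goes to the island with the beetle and the cricket.

7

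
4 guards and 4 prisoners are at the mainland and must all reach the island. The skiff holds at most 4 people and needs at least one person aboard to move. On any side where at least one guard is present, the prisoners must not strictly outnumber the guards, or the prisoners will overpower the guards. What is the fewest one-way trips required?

Counting alone: each trip to the island takes at most 4 across and each return brings at least 1 back, so after t trips out (and t−1 returns) at most 4t − (t−1) of the 8 are across; that first reaches 8 at t = 3, so at least 5 crossings are needed.
The plan below uses exactly 5 crossings, so it is optimal:
1. 2 prisoners → the island.  (the mainland: 4G 2P; the island: 0G 2P)
2. 1 prisoner ← the mainland.  (the mainland: 4G 3P; the island: 0G 1P)
3. 4 guards → the island.  (the mainland: 0G 3P; the island: 4G 1P)
4. 1 prisoner ← the mainland.  (the mainland: 0G 4P; the island: 4G 0P)
5. 4 prisoners → the island.  (the mainland: 0G 0P; the island: 4G 4P)

5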